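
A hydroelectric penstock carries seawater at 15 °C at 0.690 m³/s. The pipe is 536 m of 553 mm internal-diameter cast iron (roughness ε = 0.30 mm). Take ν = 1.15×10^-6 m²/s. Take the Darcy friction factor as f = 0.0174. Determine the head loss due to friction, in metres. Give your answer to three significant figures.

h_f ≈ 7.09 m

V = 4Q/(πD²) = 4·0.690/(π·0.553²) = 2.873 m/s
h_f = f(L/D)V²/(2g) = 0.01740·(536/0.553)·2.873²/(2·9.81) = 7.094 m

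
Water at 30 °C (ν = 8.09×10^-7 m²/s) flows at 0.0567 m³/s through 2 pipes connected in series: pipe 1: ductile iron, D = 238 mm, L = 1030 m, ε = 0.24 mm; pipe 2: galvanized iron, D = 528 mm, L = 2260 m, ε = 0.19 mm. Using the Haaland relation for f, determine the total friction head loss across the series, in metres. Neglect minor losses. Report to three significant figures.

Pipe 1: V = 1.274 m/s, Re = 3.75×10^5, ε/D = 0.00101, f = 0.02040, h_1 = f(L/D)V²/2g = 7.309 m
Pipe 2: V = 0.2590 m/s, Re = 1.69×10^5, ε/D = 3.60×10^-4, f = 0.01819, h_2 = f(L/D)V²/2g = 0.2661 m
Series → Q common, losses add: H = Σh = 7.575 m

H ≈ 7.57 m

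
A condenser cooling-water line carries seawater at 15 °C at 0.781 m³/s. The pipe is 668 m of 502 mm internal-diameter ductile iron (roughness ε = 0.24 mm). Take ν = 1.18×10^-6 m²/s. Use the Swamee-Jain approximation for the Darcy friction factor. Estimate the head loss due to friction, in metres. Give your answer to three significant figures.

V = 4Q/(πD²) = 4·0.781/(π·0.502²) = 3.946 m/s
Re = VD/ν = 3.946·0.502/1.18×10^-6 = 1.68×10^6 → turbulent
ε/D = 0.24/502 = 4.78×10^-4
Swamee-Jain: f = 0.01693
h_f = f(L/D)V²/(2g) = 0.01693·(668/0.502)·3.946²/(2·9.81) = 17.88 m

h_f ≈ 17.9 m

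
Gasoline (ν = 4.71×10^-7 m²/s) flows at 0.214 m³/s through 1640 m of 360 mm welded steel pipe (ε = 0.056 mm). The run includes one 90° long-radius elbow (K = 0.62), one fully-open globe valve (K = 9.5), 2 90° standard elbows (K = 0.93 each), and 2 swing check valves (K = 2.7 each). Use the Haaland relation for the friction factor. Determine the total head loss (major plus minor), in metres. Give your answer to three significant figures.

H_L ≈ 18.0 m

V = 4Q/(πD²) = 2.102 m/s; V²/2g = 0.2253 m
Re = 1.61×10^6, ε/D = 1.56×10^-4 → f = 0.01373 (Haaland)
Major: h_f = f(L/D)·V²/2g = 0.01373·4556·0.2253 = 14.09 m
Minor: ΣK = 17.4; h_m = ΣK·V²/2g = 3.916 m
Total H_L = 14.09 + 3.916 = 18.01 m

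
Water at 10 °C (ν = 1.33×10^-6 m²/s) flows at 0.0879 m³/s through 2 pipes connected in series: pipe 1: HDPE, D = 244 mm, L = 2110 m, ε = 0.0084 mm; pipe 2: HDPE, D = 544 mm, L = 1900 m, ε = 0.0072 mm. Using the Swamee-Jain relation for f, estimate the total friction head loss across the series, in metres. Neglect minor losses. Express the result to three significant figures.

H ≈ 22.9 m

Pipe 1: V = 1.880 m/s, Re = 3.45×10^5, ε/D = 3.44×10^-5, f = 0.01443, h_1 = f(L/D)V²/2g = 22.48 m
Pipe 2: V = 0.3782 m/s, Re = 1.55×10^5, ε/D = 1.32×10^-5, f = 0.01644, h_2 = f(L/D)V²/2g = 0.4187 m
Series → Q common, losses add: H = Σh = 22.90 m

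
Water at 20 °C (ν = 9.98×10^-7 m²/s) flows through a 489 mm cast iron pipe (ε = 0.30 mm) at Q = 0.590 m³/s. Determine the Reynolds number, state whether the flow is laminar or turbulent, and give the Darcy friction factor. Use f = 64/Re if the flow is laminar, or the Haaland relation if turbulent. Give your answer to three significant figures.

V = 4Q/(πD²) = 3.142 m/s
Re = VD/ν = 3.142·0.489/9.98×10^-7 = 1.54×10^6
Re > 4000 → turbulent; ε/D = 6.13×10^-4
Haaland: f = 0.01778

Re ≈ 1.54×10^6; turbulent; f ≈ 0.0178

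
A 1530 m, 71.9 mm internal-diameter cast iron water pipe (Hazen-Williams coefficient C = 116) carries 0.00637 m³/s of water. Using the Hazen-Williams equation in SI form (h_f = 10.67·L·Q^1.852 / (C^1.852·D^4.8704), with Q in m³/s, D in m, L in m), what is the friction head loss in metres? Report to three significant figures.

h_f ≈ 77.8 m

h_f = 10.67·1530·0.00637^1.852 / (116^1.852·0.0719^4.8704) = 77.79 m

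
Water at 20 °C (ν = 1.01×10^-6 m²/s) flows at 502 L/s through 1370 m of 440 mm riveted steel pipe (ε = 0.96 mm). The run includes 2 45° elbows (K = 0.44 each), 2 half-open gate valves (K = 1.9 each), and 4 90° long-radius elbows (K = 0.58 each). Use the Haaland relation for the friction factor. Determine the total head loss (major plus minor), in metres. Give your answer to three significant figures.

V = 4Q/(πD²) = 3.301 m/s; V²/2g = 0.5555 m
Re = 1.44×10^6, ε/D = 0.00218 → f = 0.02413 (Haaland)
Major: h_f = f(L/D)·V²/2g = 0.02413·3114·0.5555 = 41.73 m
Minor: ΣK = 7.00; h_m = ΣK·V²/2g = 3.889 m
Total H_L = 41.73 + 3.889 = 45.62 m

H_L ≈ 45.6 m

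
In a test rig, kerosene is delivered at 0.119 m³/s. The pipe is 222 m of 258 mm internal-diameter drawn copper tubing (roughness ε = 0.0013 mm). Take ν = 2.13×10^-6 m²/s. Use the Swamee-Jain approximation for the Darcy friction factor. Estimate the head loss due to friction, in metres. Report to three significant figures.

V = 4Q/(πD²) = 4·0.119/(π·0.258²) = 2.276 m/s
Re = VD/ν = 2.276·0.258/2.13×10^-6 = 2.76×10^5 → turbulent
ε/D = 0.0013/258 = 5.04×10^-6
Swamee-Jain: f = 0.01466
h_f = f(L/D)V²/(2g) = 0.01466·(222/0.258)·2.276²/(2·9.81) = 3.331 m

h_f ≈ 3.33 m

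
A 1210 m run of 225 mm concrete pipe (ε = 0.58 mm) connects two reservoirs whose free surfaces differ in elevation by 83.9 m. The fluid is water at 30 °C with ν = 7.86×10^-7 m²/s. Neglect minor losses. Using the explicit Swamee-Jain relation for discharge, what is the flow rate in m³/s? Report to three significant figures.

Swamee-Jain (Type II): Q = -0.965·√(gD⁵h_f/L)·ln[ε/(3.7D) + √(3.17ν²L/(gD³h_f))]
√(gD⁵h_f/L) = √(9.81·0.225⁵·83.9/1210) = 0.01981
ε/(3.7D) = 6.97×10^-4; √(3.17ν²L/(gD³h_f)) = 1.59×10^-5
Q = -0.965·0.01981·ln(7.126×10^-4) = 0.1385 m³/s
Check: V = 3.48 m/s, Re = 9.97×10^5, f = 0.02531, h_f = 84.2 m ≈ 83.9 m ✓

Q ≈ 0.138 m³/s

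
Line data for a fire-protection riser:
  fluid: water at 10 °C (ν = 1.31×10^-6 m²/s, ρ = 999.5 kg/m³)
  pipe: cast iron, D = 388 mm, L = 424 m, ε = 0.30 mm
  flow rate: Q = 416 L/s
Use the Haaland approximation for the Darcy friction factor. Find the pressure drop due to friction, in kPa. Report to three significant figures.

Δp ≈ 127 kPa

V = 4Q/(πD²) = 4·0.416/(π·0.388²) = 3.518 m/s
Re = VD/ν = 3.518·0.388/1.31×10^-6 = 1.04×10^6 → turbulent
ε/D = 0.30/388 = 7.73×10^-4
Haaland: f = 0.01881
h_f = f(L/D)V²/(2g) = 0.01881·(424/0.388)·3.518²/(2·9.81) = 12.97 m
Δp = ρg·h_f = 999.5·9.81·12.97 = 127.1 kPa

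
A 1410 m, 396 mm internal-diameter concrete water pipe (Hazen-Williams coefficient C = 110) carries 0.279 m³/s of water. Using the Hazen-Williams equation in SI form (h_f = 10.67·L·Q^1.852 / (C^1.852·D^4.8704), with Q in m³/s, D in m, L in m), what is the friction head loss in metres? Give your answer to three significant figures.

h_f ≈ 21.3 m

h_f = 10.67·1410·0.279^1.852 / (110^1.852·0.396^4.8704) = 21.35 m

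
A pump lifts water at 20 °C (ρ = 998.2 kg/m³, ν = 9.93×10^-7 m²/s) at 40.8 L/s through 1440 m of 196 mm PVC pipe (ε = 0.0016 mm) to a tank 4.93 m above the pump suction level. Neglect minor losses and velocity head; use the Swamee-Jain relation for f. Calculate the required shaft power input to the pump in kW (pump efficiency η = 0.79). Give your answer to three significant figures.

P_shaft ≈ 7.61 kW

V = 4Q/(πD²) = 1.352 m/s; Re = 2.67×10^5; ε/D = 8.16×10^-6; f = 0.01478
h_f = f(L/D)V²/2g = 10.12 m
Total head H = z + h_f = 4.93 + 10.12 = 15.05 m
P_hyd = ρgQH = 998.2·9.81·0.0408·15.05 = 6.014 kW
P_shaft = P_hyd/η = 6.014/0.79 = 7.613 kW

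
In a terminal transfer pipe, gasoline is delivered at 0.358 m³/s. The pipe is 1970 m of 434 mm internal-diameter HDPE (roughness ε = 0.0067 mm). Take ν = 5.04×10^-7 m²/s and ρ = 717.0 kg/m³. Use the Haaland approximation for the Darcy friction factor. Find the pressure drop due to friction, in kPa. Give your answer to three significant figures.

Δp ≈ 102 kPa

V = 4Q/(πD²) = 4·0.358/(π·0.434²) = 2.420 m/s
Re = VD/ν = 2.420·0.434/5.04×10^-7 = 2.08×10^6 → turbulent
ε/D = 0.0067/434 = 1.54×10^-5
Haaland: f = 0.01075
h_f = f(L/D)V²/(2g) = 0.01075·(1970/0.434)·2.420²/(2·9.81) = 14.56 m
Δp = ρg·h_f = 717.0·9.81·14.56 = 102.4 kPa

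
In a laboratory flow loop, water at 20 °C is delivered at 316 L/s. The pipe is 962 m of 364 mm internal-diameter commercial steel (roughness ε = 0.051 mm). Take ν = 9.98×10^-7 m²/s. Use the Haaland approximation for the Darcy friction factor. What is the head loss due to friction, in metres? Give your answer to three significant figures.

V = 4Q/(πD²) = 4·0.316/(π·0.364²) = 3.037 m/s
Re = VD/ν = 3.037·0.364/9.98×10^-7 = 1.11×10^6 → turbulent
ε/D = 0.051/364 = 1.40×10^-4
Haaland: f = 0.01379
h_f = f(L/D)V²/(2g) = 0.01379·(962/0.364)·3.037²/(2·9.81) = 17.13 m

h_f ≈ 17.1 m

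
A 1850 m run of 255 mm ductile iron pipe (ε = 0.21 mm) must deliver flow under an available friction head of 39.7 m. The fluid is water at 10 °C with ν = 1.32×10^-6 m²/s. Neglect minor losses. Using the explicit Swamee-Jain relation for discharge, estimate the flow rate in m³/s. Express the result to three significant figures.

Q ≈ 0.120 m³/s

Swamee-Jain (Type II): Q = -0.965·√(gD⁵h_f/L)·ln[ε/(3.7D) + √(3.17ν²L/(gD³h_f))]
√(gD⁵h_f/L) = √(9.81·0.255⁵·39.7/1850) = 0.01507
ε/(3.7D) = 2.23×10^-4; √(3.17ν²L/(gD³h_f)) = 3.98×10^-5
Q = -0.965·0.01507·ln(2.624×10^-4) = 0.1199 m³/s
Check: V = 2.35 m/s, Re = 4.53×10^5, f = 0.01962, h_f = 40.0 m ≈ 39.7 m ✓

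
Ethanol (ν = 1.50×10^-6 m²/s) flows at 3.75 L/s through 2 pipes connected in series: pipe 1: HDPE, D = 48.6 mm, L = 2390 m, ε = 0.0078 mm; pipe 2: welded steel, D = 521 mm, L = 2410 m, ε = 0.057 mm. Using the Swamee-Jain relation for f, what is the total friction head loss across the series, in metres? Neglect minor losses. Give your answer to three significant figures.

Pipe 1: V = 2.021 m/s, Re = 6.55×10^4, ε/D = 1.60×10^-4, f = 0.02029, h_1 = f(L/D)V²/2g = 207.8 m
Pipe 2: V = 0.01759 m/s, Re = 6110, ε/D = 1.09×10^-4, f = 0.03579, h_2 = f(L/D)V²/2g = 0.002611 m
Series → Q common, losses add: H = Σh = 207.8 m

H ≈ 208 m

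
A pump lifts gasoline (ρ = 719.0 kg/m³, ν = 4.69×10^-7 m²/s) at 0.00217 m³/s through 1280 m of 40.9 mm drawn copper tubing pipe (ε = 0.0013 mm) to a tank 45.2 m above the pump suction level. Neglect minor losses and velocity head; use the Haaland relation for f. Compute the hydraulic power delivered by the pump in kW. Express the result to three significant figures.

P_hyd ≈ 1.80 kW

V = 4Q/(πD²) = 1.652 m/s; Re = 1.44×10^5; ε/D = 3.18×10^-5; f = 0.01670
h_f = f(L/D)V²/2g = 72.68 m
Total head H = z + h_f = 45.2 + 72.68 = 117.9 m
P_hyd = ρgQH = 719.0·9.81·0.00217·117.9 = 1.804 kW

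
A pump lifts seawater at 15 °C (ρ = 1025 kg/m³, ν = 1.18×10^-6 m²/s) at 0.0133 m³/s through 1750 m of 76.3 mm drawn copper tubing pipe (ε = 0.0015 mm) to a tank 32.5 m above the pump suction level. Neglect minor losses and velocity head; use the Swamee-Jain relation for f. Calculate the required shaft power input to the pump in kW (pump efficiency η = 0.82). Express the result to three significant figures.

P_shaft ≈ 30.9 kW

V = 4Q/(πD²) = 2.909 m/s; Re = 1.88×10^5; ε/D = 1.97×10^-5; f = 0.01589
h_f = f(L/D)V²/2g = 157.2 m
Total head H = z + h_f = 32.5 + 157.2 = 189.7 m
P_hyd = ρgQH = 1025·9.81·0.0133·189.7 = 25.37 kW
P_shaft = P_hyd/η = 25.37/0.82 = 30.94 kW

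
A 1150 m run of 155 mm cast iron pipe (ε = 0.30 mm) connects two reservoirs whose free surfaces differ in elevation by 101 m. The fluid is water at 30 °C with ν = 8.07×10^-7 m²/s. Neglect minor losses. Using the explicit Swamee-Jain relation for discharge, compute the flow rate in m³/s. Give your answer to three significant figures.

Swamee-Jain (Type II): Q = -0.965·√(gD⁵h_f/L)·ln[ε/(3.7D) + √(3.17ν²L/(gD³h_f))]
√(gD⁵h_f/L) = √(9.81·0.155⁵·101/1150) = 0.008780
ε/(3.7D) = 5.23×10^-4; √(3.17ν²L/(gD³h_f)) = 2.54×10^-5
Q = -0.965·0.008780·ln(5.485×10^-4) = 0.06361 m³/s
Check: V = 3.37 m/s, Re = 6.48×10^5, f = 0.02361, h_f = 101 m ≈ 101 m ✓

Q ≈ 0.0636 m³/s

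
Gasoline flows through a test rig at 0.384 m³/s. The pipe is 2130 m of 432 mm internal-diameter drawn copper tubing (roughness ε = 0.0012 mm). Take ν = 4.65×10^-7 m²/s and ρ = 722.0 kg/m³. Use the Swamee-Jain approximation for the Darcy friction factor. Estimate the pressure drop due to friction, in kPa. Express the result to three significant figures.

V = 4Q/(πD²) = 4·0.384/(π·0.432²) = 2.620 m/s
Re = VD/ν = 2.620·0.432/4.65×10^-7 = 2.43×10^6 → turbulent
ε/D = 0.0012/432 = 2.78×10^-6
Swamee-Jain: f = 0.01017
h_f = f(L/D)V²/(2g) = 0.01017·(2130/0.432)·2.620²/(2·9.81) = 17.54 m
Δp = ρg·h_f = 722.0·9.81·17.54 = 124.2 kPa

Δp ≈ 124 kPa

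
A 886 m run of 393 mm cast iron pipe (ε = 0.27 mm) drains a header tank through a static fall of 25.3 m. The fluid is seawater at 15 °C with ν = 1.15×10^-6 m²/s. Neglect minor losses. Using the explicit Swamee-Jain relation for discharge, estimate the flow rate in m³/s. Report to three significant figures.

Swamee-Jain (Type II): Q = -0.965·√(gD⁵h_f/L)·ln[ε/(3.7D) + √(3.17ν²L/(gD³h_f))]
√(gD⁵h_f/L) = √(9.81·0.393⁵·25.3/886) = 0.05125
ε/(3.7D) = 1.86×10^-4; √(3.17ν²L/(gD³h_f)) = 1.57×10^-5
Q = -0.965·0.05125·ln(2.014×10^-4) = 0.4209 m³/s
Check: V = 3.47 m/s, Re = 1.19×10^6, f = 0.01838, h_f = 25.4 m ≈ 25.3 m ✓

Q ≈ 0.421 m³/s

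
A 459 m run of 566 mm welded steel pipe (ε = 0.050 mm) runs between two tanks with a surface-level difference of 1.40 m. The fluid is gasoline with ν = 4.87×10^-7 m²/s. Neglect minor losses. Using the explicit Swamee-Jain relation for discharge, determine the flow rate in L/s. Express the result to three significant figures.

Q ≈ 412 L/s

Swamee-Jain (Type II): Q = -0.965·√(gD⁵h_f/L)·ln[ε/(3.7D) + √(3.17ν²L/(gD³h_f))]
√(gD⁵h_f/L) = √(9.81·0.566⁵·1.40/459) = 0.04169
ε/(3.7D) = 2.39×10^-5; √(3.17ν²L/(gD³h_f)) = 1.18×10^-5
Q = -0.965·0.04169·ln(3.565×10^-5) = 0.4120 m³/s
Check: V = 1.64 m/s, Re = 1.90×10^6, f = 0.01271, h_f = 1.41 m ≈ 1.40 m ✓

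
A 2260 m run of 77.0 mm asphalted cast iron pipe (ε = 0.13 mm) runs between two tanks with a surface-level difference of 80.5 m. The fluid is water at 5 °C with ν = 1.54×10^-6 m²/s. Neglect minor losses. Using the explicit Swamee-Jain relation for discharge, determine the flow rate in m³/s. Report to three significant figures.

Q ≈ 0.00685 m³/s

Swamee-Jain (Type II): Q = -0.965·√(gD⁵h_f/L)·ln[ε/(3.7D) + √(3.17ν²L/(gD³h_f))]
√(gD⁵h_f/L) = √(9.81·0.0770⁵·80.5/2260) = 9.725×10^-4
ε/(3.7D) = 4.56×10^-4; √(3.17ν²L/(gD³h_f)) = 2.17×10^-4
Q = -0.965·9.725×10^-4·ln(6.734×10^-4) = 0.006854 m³/s
Check: V = 1.47 m/s, Re = 7.36×10^4, f = 0.02507, h_f = 81.3 m ≈ 80.5 m ✓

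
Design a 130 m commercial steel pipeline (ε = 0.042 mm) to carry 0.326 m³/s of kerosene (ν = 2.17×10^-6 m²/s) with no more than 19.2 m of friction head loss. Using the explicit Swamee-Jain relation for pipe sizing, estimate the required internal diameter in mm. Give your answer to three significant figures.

Swamee-Jain (Type III): D = 0.66·[ε^1.25·(LQ²/(gh_f))^4.75 + ν·Q^9.4·(L/(gh_f))^5.2]^0.04
LQ²/(gh_f) = 0.07335; L/(gh_f) = 0.6902
Term 1 = ε^1.25·(…)^4.75 = 1.38×10^-11; Term 2 = ν·Q^9.4·(…)^5.2 = 8.38×10^-12
D = 0.66·(1.38×10^-11 + 8.38×10^-12)^0.04 = 0.2474 m = 247 mm
Check: V = 6.78 m/s, Re = 7.73×10^5, f = 0.01468, h_f = 18.1 m ≈ 19.2 m ✓

D ≈ 247 mm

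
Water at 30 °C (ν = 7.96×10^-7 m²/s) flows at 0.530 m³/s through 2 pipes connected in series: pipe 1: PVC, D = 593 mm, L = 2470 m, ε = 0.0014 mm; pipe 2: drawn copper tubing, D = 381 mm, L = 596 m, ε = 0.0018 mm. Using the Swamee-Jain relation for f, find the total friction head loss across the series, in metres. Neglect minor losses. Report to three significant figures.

H ≈ 26.5 m

Pipe 1: V = 1.919 m/s, Re = 1.43×10^6, ε/D = 2.36×10^-6, f = 0.01101, h_1 = f(L/D)V²/2g = 8.610 m
Pipe 2: V = 4.649 m/s, Re = 2.23×10^6, ε/D = 4.72×10^-6, f = 0.01038, h_2 = f(L/D)V²/2g = 17.89 m
Series → Q common, losses add: H = Σh = 26.50 m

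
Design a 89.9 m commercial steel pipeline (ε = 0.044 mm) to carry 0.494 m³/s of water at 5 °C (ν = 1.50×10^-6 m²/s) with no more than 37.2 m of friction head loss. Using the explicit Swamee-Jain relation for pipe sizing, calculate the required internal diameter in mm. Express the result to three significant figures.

D ≈ 236 mm

Swamee-Jain (Type III): D = 0.66·[ε^1.25·(LQ²/(gh_f))^4.75 + ν·Q^9.4·(L/(gh_f))^5.2]^0.04
LQ²/(gh_f) = 0.06012; L/(gh_f) = 0.2463
Term 1 = ε^1.25·(…)^4.75 = 5.68×10^-12; Term 2 = ν·Q^9.4·(…)^5.2 = 1.36×10^-12
D = 0.66·(5.68×10^-12 + 1.36×10^-12)^0.04 = 0.2363 m = 236 mm
Check: V = 11.3 m/s, Re = 1.77×10^6, f = 0.01421, h_f = 35.0 m ≈ 37.2 m ✓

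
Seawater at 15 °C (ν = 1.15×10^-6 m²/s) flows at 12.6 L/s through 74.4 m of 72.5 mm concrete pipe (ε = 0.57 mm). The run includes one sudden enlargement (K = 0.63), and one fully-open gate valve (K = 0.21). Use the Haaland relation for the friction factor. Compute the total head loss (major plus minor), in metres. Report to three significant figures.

H_L ≈ 17.7 m

V = 4Q/(πD²) = 3.052 m/s; V²/2g = 0.4748 m
Re = 1.92×10^5, ε/D = 0.00786 → f = 0.03541 (Haaland)
Major: h_f = f(L/D)·V²/2g = 0.03541·1026·0.4748 = 17.25 m
Minor: ΣK = 0.840; h_m = ΣK·V²/2g = 0.3988 m
Total H_L = 17.25 + 0.3988 = 17.65 m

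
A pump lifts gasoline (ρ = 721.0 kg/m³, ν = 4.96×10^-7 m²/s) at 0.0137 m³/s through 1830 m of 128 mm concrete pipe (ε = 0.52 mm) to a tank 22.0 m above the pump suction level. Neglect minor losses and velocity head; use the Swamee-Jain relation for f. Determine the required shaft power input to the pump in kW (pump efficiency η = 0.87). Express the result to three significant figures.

V = 4Q/(πD²) = 1.065 m/s; Re = 2.75×10^5; ε/D = 0.00406; f = 0.02909
h_f = f(L/D)V²/2g = 24.03 m
Total head H = z + h_f = 22.0 + 24.03 = 46.03 m
P_hyd = ρgQH = 721.0·9.81·0.0137·46.03 = 4.460 kW
P_shaft = P_hyd/η = 4.460/0.87 = 5.127 kW

P_shaft ≈ 5.13 kW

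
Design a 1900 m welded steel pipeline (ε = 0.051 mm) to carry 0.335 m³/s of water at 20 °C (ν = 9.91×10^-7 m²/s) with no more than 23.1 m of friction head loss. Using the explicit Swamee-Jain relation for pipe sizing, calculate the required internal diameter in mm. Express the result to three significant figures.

D ≈ 406 mm

Swamee-Jain (Type III): D = 0.66·[ε^1.25·(LQ²/(gh_f))^4.75 + ν·Q^9.4·(L/(gh_f))^5.2]^0.04
LQ²/(gh_f) = 0.9409; L/(gh_f) = 8.384
Term 1 = ε^1.25·(…)^4.75 = 3.23×10^-6; Term 2 = ν·Q^9.4·(…)^5.2 = 2.16×10^-6
D = 0.66·(3.23×10^-6 + 2.16×10^-6)^0.04 = 0.4062 m = 406 mm
Check: V = 2.58 m/s, Re = 1.06×10^6, f = 0.01381, h_f = 22.0 m ≈ 23.1 m ✓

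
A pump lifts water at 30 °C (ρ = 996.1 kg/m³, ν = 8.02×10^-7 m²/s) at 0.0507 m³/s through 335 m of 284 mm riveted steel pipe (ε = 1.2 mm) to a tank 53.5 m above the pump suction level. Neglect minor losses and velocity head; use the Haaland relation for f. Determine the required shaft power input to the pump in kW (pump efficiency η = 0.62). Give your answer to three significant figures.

V = 4Q/(πD²) = 0.8004 m/s; Re = 2.83×10^5; ε/D = 0.00423; f = 0.02928
h_f = f(L/D)V²/2g = 1.127 m
Total head H = z + h_f = 53.5 + 1.127 = 54.63 m
P_hyd = ρgQH = 996.1·9.81·0.0507·54.63 = 27.06 kW
P_shaft = P_hyd/η = 27.06/0.62 = 43.65 kW

P_shaft ≈ 43.7 kW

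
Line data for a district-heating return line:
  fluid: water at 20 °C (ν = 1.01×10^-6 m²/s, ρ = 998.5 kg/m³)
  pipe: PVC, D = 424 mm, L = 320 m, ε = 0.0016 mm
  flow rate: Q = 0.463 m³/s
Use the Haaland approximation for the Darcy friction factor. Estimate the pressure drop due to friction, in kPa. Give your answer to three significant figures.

Δp ≈ 44.8 kPa

V = 4Q/(πD²) = 4·0.463/(π·0.424²) = 3.279 m/s
Re = VD/ν = 3.279·0.424/1.01×10^-6 = 1.38×10^6 → turbulent
ε/D = 0.0016/424 = 3.77×10^-6
Haaland: f = 0.01107
h_f = f(L/D)V²/(2g) = 0.01107·(320/0.424)·3.279²/(2·9.81) = 4.577 m
Δp = ρg·h_f = 998.5·9.81·4.577 = 44.84 kPa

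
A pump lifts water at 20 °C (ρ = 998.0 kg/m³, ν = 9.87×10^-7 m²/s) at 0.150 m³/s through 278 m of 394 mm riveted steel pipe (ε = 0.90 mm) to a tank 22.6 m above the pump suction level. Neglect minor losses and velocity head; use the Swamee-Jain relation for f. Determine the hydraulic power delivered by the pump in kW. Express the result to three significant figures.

V = 4Q/(πD²) = 1.230 m/s; Re = 4.91×10^5; ε/D = 0.00228; f = 0.02472
h_f = f(L/D)V²/2g = 1.346 m
Total head H = z + h_f = 22.6 + 1.346 = 23.95 m
P_hyd = ρgQH = 998.0·9.81·0.150·23.95 = 35.17 kW

P_hyd ≈ 35.2 kW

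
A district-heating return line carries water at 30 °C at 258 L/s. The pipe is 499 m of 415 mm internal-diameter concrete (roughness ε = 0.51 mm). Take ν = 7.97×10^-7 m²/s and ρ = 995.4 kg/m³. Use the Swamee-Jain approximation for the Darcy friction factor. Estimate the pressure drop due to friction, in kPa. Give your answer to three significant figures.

V = 4Q/(πD²) = 4·0.258/(π·0.415²) = 1.907 m/s
Re = VD/ν = 1.907·0.415/7.97×10^-7 = 9.93×10^5 → turbulent
ε/D = 0.51/415 = 0.00123
Swamee-Jain: f = 0.02101
h_f = f(L/D)V²/(2g) = 0.02101·(499/0.415)·1.907²/(2·9.81) = 4.684 m
Δp = ρg·h_f = 995.4·9.81·4.684 = 45.74 kPa

Δp ≈ 45.7 kPa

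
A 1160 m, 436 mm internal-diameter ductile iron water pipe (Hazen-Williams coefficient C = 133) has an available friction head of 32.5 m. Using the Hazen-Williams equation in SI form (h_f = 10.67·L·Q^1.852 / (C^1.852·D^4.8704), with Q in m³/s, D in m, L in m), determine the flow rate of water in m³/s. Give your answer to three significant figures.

Q ≈ 0.606 m³/s

Rearranging: Q = [h_f·C^1.852·D^4.8704 / (10.67·L)]^(1/1.852)
Q = [32.5·133^1.852·0.436^4.8704 / (10.67·1160)]^0.540 = 0.6057 m³/s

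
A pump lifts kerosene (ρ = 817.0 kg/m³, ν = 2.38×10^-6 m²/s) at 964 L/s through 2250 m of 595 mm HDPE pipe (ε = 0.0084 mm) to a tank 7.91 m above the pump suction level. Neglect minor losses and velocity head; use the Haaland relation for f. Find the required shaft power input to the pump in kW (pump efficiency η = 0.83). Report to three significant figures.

V = 4Q/(πD²) = 3.467 m/s; Re = 8.67×10^5; ε/D = 1.41×10^-5; f = 0.01211
h_f = f(L/D)V²/2g = 28.05 m
Total head H = z + h_f = 7.91 + 28.05 = 35.96 m
P_hyd = ρgQH = 817.0·9.81·0.964·35.96 = 277.8 kW
P_shaft = P_hyd/η = 277.8/0.83 = 334.7 kW

P_shaft ≈ 335 kW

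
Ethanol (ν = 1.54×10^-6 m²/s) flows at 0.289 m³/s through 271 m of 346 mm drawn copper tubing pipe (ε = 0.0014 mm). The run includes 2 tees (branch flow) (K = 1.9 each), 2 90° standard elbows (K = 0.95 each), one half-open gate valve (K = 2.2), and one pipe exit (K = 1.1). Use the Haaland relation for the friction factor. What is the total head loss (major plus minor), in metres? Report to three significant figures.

V = 4Q/(πD²) = 3.074 m/s; V²/2g = 0.4815 m
Re = 6.91×10^5, ε/D = 4.05×10^-6 → f = 0.01240 (Haaland)
Major: h_f = f(L/D)·V²/2g = 0.01240·783.2·0.4815 = 4.675 m
Minor: ΣK = 9.00; h_m = ΣK·V²/2g = 4.334 m
Total H_L = 4.675 + 4.334 = 9.008 m

H_L ≈ 9.01 m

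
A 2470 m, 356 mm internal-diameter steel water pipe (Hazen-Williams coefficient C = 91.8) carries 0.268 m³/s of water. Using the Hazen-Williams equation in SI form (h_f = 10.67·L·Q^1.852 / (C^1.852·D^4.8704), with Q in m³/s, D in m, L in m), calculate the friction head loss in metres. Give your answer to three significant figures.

h_f ≈ 81.5 m

h_f = 10.67·2470·0.268^1.852 / (91.8^1.852·0.356^4.8704) = 81.51 m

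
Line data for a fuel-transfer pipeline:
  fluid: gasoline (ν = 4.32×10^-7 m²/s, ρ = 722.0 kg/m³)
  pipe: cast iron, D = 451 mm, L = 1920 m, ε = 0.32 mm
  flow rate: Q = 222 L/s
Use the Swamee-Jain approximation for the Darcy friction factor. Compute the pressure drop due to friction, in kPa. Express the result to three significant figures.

V = 4Q/(πD²) = 4·0.222/(π·0.451²) = 1.390 m/s
Re = VD/ν = 1.390·0.451/4.32×10^-7 = 1.45×10^6 → turbulent
ε/D = 0.32/451 = 7.10×10^-4
Swamee-Jain: f = 0.01844
h_f = f(L/D)V²/(2g) = 0.01844·(1920/0.451)·1.390²/(2·9.81) = 7.728 m
Δp = ρg·h_f = 722.0·9.81·7.728 = 54.74 kPa

Δp ≈ 54.7 kPa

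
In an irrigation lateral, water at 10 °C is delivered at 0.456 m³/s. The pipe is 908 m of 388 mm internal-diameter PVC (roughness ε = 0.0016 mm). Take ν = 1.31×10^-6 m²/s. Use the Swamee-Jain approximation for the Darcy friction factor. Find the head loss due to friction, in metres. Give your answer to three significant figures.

h_f ≈ 20.3 m

V = 4Q/(πD²) = 4·0.456/(π·0.388²) = 3.857 m/s
Re = VD/ν = 3.857·0.388/1.31×10^-6 = 1.14×10^6 → turbulent
ε/D = 0.0016/388 = 4.12×10^-6
Swamee-Jain: f = 0.01146
h_f = f(L/D)V²/(2g) = 0.01146·(908/0.388)·3.857²/(2·9.81) = 20.34 m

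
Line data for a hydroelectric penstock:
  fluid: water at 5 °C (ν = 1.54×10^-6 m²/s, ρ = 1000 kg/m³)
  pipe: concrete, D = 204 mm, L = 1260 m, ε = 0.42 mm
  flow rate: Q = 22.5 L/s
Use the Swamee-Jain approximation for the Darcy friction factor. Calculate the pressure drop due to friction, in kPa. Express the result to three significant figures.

V = 4Q/(πD²) = 4·0.0225/(π·0.204²) = 0.6884 m/s
Re = VD/ν = 0.6884·0.204/1.54×10^-6 = 9.12×10^4 → turbulent
ε/D = 0.42/204 = 0.00206
Swamee-Jain: f = 0.02564
h_f = f(L/D)V²/(2g) = 0.02564·(1260/0.204)·0.6884²/(2·9.81) = 3.824 m
Δp = ρg·h_f = 1000·9.81·3.824 = 37.52 kPa

Δp ≈ 37.5 kPa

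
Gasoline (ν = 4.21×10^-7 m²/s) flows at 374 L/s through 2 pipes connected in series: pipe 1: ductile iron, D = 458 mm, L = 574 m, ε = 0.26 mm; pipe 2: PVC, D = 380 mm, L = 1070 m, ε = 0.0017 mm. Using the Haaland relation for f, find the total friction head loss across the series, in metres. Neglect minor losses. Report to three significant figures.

Pipe 1: V = 2.270 m/s, Re = 2.47×10^6, ε/D = 5.68×10^-4, f = 0.01739, h_1 = f(L/D)V²/2g = 5.723 m
Pipe 2: V = 3.298 m/s, Re = 2.98×10^6, ε/D = 4.47×10^-6, f = 0.009888, h_2 = f(L/D)V²/2g = 15.43 m
Series → Q common, losses add: H = Σh = 21.16 m

H ≈ 21.2 m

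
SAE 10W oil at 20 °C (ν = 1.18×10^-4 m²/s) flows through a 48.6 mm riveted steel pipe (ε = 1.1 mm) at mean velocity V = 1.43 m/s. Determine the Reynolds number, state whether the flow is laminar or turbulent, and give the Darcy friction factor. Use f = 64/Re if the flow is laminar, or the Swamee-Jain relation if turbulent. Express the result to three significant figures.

Re = VD/ν = 1.430·0.0486/1.18×10^-4 = 589
Re < 2300 → laminar → f = 64/Re = 0.1087

Re ≈ 589; laminar; f = 64/Re ≈ 0.109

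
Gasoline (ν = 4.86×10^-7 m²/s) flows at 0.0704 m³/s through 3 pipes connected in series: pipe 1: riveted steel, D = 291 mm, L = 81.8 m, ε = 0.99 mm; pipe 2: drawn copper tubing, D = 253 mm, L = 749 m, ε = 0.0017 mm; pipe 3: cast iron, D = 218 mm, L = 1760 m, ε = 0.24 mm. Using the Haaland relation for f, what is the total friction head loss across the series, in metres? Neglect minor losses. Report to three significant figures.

Pipe 1: V = 1.059 m/s, Re = 6.34×10^5, ε/D = 0.00340, f = 0.02735, h_1 = f(L/D)V²/2g = 0.4390 m
Pipe 2: V = 1.400 m/s, Re = 7.29×10^5, ε/D = 6.72×10^-6, f = 0.01232, h_2 = f(L/D)V²/2g = 3.646 m
Pipe 3: V = 1.886 m/s, Re = 8.46×10^5, ε/D = 0.00110, f = 0.02044, h_3 = f(L/D)V²/2g = 29.92 m
Series → Q common, losses add: H = Σh = 34.00 m

H ≈ 34.0 m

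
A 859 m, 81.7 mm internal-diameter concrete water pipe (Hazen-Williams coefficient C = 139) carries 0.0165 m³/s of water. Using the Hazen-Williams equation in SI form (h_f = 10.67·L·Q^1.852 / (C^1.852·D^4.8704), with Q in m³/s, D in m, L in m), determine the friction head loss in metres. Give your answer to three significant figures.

h_f = 10.67·859·0.0165^1.852 / (139^1.852·0.0817^4.8704) = 97.72 m

h_f ≈ 97.7 m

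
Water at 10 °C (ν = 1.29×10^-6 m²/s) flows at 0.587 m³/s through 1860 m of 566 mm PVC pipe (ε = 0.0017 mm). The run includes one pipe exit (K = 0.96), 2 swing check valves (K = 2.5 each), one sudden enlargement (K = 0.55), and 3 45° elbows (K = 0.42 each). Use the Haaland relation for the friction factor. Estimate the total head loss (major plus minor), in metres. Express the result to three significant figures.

H_L ≈ 12.7 m

V = 4Q/(πD²) = 2.333 m/s; V²/2g = 0.2774 m
Re = 1.02×10^6, ε/D = 3.00×10^-6 → f = 0.01159 (Haaland)
Major: h_f = f(L/D)·V²/2g = 0.01159·3286·0.2774 = 10.57 m
Minor: ΣK = 7.77; h_m = ΣK·V²/2g = 2.156 m
Total H_L = 10.57 + 2.156 = 12.72 m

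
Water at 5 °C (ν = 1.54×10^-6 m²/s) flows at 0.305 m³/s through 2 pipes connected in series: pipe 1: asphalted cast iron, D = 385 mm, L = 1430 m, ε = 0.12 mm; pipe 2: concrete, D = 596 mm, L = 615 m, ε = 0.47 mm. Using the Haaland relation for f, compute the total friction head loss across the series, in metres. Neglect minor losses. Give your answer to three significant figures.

H ≈ 22.0 m

Pipe 1: V = 2.620 m/s, Re = 6.55×10^5, ε/D = 3.12×10^-4, f = 0.01600, h_1 = f(L/D)V²/2g = 20.79 m
Pipe 2: V = 1.093 m/s, Re = 4.23×10^5, ε/D = 7.89×10^-4, f = 0.01931, h_2 = f(L/D)V²/2g = 1.214 m
Series → Q common, losses add: H = Σh = 22.00 m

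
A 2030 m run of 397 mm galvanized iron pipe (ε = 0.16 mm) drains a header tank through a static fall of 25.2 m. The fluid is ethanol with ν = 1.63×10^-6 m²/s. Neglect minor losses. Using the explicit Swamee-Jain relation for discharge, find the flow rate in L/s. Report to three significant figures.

Swamee-Jain (Type II): Q = -0.965·√(gD⁵h_f/L)·ln[ε/(3.7D) + √(3.17ν²L/(gD³h_f))]
√(gD⁵h_f/L) = √(9.81·0.397⁵·25.2/2030) = 0.03465
ε/(3.7D) = 1.09×10^-4; √(3.17ν²L/(gD³h_f)) = 3.32×10^-5
Q = -0.965·0.03465·ln(1.422×10^-4) = 0.2962 m³/s
Check: V = 2.39 m/s, Re = 5.83×10^5, f = 0.01699, h_f = 25.4 m ≈ 25.2 m ✓

Q ≈ 296 L/s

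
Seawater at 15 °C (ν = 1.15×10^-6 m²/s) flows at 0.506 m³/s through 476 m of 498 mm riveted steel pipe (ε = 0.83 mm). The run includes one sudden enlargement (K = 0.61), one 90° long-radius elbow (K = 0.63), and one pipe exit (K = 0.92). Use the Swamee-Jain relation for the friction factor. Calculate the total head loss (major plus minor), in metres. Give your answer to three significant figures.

H_L ≈ 8.17 m

V = 4Q/(πD²) = 2.598 m/s; V²/2g = 0.3440 m
Re = 1.12×10^6, ε/D = 0.00167 → f = 0.02259 (Swamee-Jain)
Major: h_f = f(L/D)·V²/2g = 0.02259·955.8·0.3440 = 7.425 m
Minor: ΣK = 2.16; h_m = ΣK·V²/2g = 0.7429 m
Total H_L = 7.425 + 0.7429 = 8.168 m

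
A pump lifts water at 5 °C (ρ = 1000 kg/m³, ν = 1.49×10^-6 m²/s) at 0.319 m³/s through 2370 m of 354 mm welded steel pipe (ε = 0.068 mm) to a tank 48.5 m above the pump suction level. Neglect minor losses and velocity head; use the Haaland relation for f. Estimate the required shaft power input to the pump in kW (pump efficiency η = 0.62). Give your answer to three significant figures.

P_shaft ≈ 511 kW

V = 4Q/(πD²) = 3.241 m/s; Re = 7.70×10^5; ε/D = 1.92×10^-4; f = 0.01473
h_f = f(L/D)V²/2g = 52.82 m
Total head H = z + h_f = 48.5 + 52.82 = 101.3 m
P_hyd = ρgQH = 1000·9.81·0.319·101.3 = 317.1 kW
P_shaft = P_hyd/η = 317.1/0.62 = 511.4 kW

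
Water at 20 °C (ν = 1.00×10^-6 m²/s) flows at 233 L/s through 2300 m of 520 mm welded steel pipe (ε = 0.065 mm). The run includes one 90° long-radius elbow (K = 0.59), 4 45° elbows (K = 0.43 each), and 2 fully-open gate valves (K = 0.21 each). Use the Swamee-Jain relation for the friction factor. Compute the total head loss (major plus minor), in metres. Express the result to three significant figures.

H_L ≈ 4.12 m

V = 4Q/(πD²) = 1.097 m/s; V²/2g = 0.06135 m
Re = 5.71×10^5, ε/D = 1.25×10^-4 → f = 0.01455 (Swamee-Jain)
Major: h_f = f(L/D)·V²/2g = 0.01455·4423·0.06135 = 3.949 m
Minor: ΣK = 2.73; h_m = ΣK·V²/2g = 0.1675 m
Total H_L = 3.949 + 0.1675 = 4.116 m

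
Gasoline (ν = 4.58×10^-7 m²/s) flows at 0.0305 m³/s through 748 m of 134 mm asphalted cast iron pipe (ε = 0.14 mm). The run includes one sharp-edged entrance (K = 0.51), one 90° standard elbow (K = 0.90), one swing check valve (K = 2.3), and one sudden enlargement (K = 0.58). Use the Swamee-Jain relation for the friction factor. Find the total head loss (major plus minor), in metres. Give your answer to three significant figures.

V = 4Q/(πD²) = 2.163 m/s; V²/2g = 0.2384 m
Re = 6.33×10^5, ε/D = 0.00104 → f = 0.02042 (Swamee-Jain)
Major: h_f = f(L/D)·V²/2g = 0.02042·5582·0.2384 = 27.17 m
Minor: ΣK = 4.29; h_m = ΣK·V²/2g = 1.023 m
Total H_L = 27.17 + 1.023 = 28.19 m

H_L ≈ 28.2 m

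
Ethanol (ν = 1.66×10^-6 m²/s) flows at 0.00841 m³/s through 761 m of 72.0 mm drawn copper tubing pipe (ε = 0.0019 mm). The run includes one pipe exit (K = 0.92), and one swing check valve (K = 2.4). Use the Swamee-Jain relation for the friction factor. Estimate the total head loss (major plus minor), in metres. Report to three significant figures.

V = 4Q/(πD²) = 2.066 m/s; V²/2g = 0.2175 m
Re = 8.96×10^4, ε/D = 2.64×10^-5 → f = 0.01843 (Swamee-Jain)
Major: h_f = f(L/D)·V²/2g = 0.01843·10569·0.2175 = 42.36 m
Minor: ΣK = 3.32; h_m = ΣK·V²/2g = 0.7220 m
Total H_L = 42.36 + 0.7220 = 43.08 m

H_L ≈ 43.1 m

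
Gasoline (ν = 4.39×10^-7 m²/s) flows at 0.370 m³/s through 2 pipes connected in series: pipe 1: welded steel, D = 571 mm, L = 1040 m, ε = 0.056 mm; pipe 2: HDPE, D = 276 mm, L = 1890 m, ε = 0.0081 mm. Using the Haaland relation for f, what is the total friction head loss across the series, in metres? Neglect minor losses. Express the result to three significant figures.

H ≈ 144 m

Pipe 1: V = 1.445 m/s, Re = 1.88×10^6, ε/D = 9.81×10^-5, f = 0.01274, h_1 = f(L/D)V²/2g = 2.470 m
Pipe 2: V = 6.184 m/s, Re = 3.89×10^6, ε/D = 2.93×10^-5, f = 0.01057, h_2 = f(L/D)V²/2g = 141.1 m
Series → Q common, losses add: H = Σh = 143.6 m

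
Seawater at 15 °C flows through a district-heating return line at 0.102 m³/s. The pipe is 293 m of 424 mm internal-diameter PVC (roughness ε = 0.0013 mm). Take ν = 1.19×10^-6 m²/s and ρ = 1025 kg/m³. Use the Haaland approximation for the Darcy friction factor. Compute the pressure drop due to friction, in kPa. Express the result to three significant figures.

V = 4Q/(πD²) = 4·0.102/(π·0.424²) = 0.7224 m/s
Re = VD/ν = 0.7224·0.424/1.19×10^-6 = 2.57×10^5 → turbulent
ε/D = 0.0013/424 = 3.07×10^-6
Haaland: f = 0.01479
h_f = f(L/D)V²/(2g) = 0.01479·(293/0.424)·0.7224²/(2·9.81) = 0.2718 m
Δp = ρg·h_f = 1025·9.81·0.2718 = 2.733 kPa

Δp ≈ 2.73 kPa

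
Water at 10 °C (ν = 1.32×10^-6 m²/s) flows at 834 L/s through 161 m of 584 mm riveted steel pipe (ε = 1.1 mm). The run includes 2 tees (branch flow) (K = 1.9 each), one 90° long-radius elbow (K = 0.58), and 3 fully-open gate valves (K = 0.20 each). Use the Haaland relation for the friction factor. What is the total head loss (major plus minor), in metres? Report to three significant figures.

V = 4Q/(πD²) = 3.114 m/s; V²/2g = 0.4941 m
Re = 1.38×10^6, ε/D = 0.00188 → f = 0.02322 (Haaland)
Major: h_f = f(L/D)·V²/2g = 0.02322·275.7·0.4941 = 3.163 m
Minor: ΣK = 4.98; h_m = ΣK·V²/2g = 2.461 m
Total H_L = 3.163 + 2.461 = 5.624 m

H_L ≈ 5.62 m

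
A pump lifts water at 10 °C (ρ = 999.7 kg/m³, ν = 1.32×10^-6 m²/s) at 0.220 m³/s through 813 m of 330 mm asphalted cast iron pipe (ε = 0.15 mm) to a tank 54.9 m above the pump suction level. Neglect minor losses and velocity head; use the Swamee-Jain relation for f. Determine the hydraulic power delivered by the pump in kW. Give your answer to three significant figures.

V = 4Q/(πD²) = 2.572 m/s; Re = 6.43×10^5; ε/D = 4.55×10^-4; f = 0.01727
h_f = f(L/D)V²/2g = 14.35 m
Total head H = z + h_f = 54.9 + 14.35 = 69.25 m
P_hyd = ρgQH = 999.7·9.81·0.220·69.25 = 149.4 kW

P_hyd ≈ 149 kW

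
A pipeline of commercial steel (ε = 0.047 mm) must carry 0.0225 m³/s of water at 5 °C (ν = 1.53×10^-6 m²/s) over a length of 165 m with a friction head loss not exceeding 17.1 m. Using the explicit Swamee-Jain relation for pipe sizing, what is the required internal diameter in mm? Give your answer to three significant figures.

D ≈ 96.3 mm

Swamee-Jain (Type III): D = 0.66·[ε^1.25·(LQ²/(gh_f))^4.75 + ν·Q^9.4·(L/(gh_f))^5.2]^0.04
LQ²/(gh_f) = 4.979×10^-4; L/(gh_f) = 0.9836
Term 1 = ε^1.25·(…)^4.75 = 7.98×10^-22; Term 2 = ν·Q^9.4·(…)^5.2 = 4.55×10^-22
D = 0.66·(7.98×10^-22 + 4.55×10^-22)^0.04 = 0.09626 m = 96.3 mm
Check: V = 3.09 m/s, Re = 1.95×10^5, f = 0.01892, h_f = 15.8 m ≈ 17.1 m ✓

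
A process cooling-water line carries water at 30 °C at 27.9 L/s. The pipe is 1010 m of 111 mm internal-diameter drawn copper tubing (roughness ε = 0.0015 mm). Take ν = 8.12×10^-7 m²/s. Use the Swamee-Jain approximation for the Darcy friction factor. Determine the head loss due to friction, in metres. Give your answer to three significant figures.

h_f ≈ 53.4 m

V = 4Q/(πD²) = 4·0.0279/(π·0.111²) = 2.883 m/s
Re = VD/ν = 2.883·0.111/8.12×10^-7 = 3.94×10^5 → turbulent
ε/D = 0.0015/111 = 1.35×10^-5
Swamee-Jain: f = 0.01385
h_f = f(L/D)V²/(2g) = 0.01385·(1010/0.111)·2.883²/(2·9.81) = 53.40 m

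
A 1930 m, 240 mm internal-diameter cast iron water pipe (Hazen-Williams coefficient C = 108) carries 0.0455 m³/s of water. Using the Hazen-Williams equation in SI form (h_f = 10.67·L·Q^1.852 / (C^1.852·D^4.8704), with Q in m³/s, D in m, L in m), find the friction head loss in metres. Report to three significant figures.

h_f ≈ 12.1 m

h_f = 10.67·1930·0.0455^1.852 / (108^1.852·0.240^4.8704) = 12.05 m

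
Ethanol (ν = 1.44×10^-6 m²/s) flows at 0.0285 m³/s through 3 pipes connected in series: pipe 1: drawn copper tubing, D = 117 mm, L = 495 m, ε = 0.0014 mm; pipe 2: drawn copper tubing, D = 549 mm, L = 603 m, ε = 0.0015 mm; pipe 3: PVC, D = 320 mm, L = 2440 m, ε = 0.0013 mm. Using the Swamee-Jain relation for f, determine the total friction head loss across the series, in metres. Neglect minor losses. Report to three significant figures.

H ≈ 24.3 m

Pipe 1: V = 2.651 m/s, Re = 2.15×10^5, ε/D = 1.20×10^-5, f = 0.01543, h_1 = f(L/D)V²/2g = 23.37 m
Pipe 2: V = 0.1204 m/s, Re = 4.59×10^4, ε/D = 2.73×10^-6, f = 0.02118, h_2 = f(L/D)V²/2g = 0.01718 m
Pipe 3: V = 0.3544 m/s, Re = 7.87×10^4, ε/D = 4.06×10^-6, f = 0.01881, h_3 = f(L/D)V²/2g = 0.9180 m
Series → Q common, losses add: H = Σh = 24.31 m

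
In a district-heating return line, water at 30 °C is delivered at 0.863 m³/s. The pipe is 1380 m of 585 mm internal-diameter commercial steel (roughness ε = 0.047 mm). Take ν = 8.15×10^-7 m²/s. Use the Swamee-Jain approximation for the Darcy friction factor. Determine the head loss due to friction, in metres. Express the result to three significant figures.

V = 4Q/(πD²) = 4·0.863/(π·0.585²) = 3.211 m/s
Re = VD/ν = 3.211·0.585/8.15×10^-7 = 2.30×10^6 → turbulent
ε/D = 0.047/585 = 8.03×10^-5
Swamee-Jain: f = 0.01241
h_f = f(L/D)V²/(2g) = 0.01241·(1380/0.585)·3.211²/(2·9.81) = 15.38 m

h_f ≈ 15.4 m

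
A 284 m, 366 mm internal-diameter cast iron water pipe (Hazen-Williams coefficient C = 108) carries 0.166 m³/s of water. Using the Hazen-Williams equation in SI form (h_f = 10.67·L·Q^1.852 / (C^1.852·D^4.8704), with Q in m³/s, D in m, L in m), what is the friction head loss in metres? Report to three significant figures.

h_f ≈ 2.50 m

h_f = 10.67·284·0.166^1.852 / (108^1.852·0.366^4.8704) = 2.496 m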